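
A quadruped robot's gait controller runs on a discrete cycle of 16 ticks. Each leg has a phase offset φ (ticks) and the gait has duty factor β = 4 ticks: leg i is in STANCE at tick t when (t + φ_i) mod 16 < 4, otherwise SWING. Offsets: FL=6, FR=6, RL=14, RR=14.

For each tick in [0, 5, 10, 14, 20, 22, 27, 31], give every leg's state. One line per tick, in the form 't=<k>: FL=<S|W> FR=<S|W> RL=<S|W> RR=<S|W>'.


t=0: phase=(6,6,14,14) vs β=4 → FL=W FR=W RL=W RR=W
t=5: phase=(11,11,3,3) vs β=4 → FL=W FR=W RL=S RR=S
t=10: phase=(0,0,8,8) vs β=4 → FL=S FR=S RL=W RR=W
t=14: phase=(4,4,12,12) vs β=4 → FL=W FR=W RL=W RR=W
t=20: phase=(10,10,2,2) vs β=4 → FL=W FR=W RL=S RR=S
t=22: phase=(12,12,4,4) vs β=4 → FL=W FR=W RL=W RR=W
t=27: phase=(1,1,9,9) vs β=4 → FL=S FR=S RL=W RR=W
t=31: phase=(5,5,13,13) vs β=4 → FL=W FR=W RL=W RR=W

t=0: FL=W FR=W RL=W RR=W
t=5: FL=W FR=W RL=S RR=S
t=10: FL=S FR=S RL=W RR=W
t=14: FL=W FR=W RL=W RR=W
t=20: FL=W FR=W RL=S RR=S
t=22: FL=W FR=W RL=W RR=W
t=27: FL=S FR=S RL=W RR=W
t=31: FL=W FR=W RL=W RR=W


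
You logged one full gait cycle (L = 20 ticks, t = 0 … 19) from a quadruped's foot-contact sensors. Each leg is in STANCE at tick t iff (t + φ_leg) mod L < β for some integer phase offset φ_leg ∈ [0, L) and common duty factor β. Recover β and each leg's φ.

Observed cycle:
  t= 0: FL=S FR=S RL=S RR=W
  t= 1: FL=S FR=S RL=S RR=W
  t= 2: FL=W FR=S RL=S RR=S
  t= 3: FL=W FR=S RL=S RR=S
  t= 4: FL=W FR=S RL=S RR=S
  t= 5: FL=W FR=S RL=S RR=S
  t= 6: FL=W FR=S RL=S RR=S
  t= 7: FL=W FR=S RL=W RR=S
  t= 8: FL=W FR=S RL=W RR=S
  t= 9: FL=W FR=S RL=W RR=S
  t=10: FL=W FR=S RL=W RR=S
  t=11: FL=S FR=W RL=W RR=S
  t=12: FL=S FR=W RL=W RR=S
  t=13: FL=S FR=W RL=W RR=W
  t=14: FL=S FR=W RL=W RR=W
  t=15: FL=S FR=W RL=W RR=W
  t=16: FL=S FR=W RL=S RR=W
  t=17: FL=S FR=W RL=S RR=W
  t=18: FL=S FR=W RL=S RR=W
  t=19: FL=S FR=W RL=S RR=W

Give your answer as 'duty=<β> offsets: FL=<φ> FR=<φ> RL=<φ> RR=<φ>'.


duty β = stance ticks per leg = 11
FL: stance ticks = 11; W→S at t=11 → φ=9
FR: stance ticks = 11; W→S at t=0 → φ=0
RL: stance ticks = 11; W→S at t=16 → φ=4
RR: stance ticks = 11; W→S at t=2 → φ=18

duty=11 offsets: FL=9 FR=0 RL=4 RR=18


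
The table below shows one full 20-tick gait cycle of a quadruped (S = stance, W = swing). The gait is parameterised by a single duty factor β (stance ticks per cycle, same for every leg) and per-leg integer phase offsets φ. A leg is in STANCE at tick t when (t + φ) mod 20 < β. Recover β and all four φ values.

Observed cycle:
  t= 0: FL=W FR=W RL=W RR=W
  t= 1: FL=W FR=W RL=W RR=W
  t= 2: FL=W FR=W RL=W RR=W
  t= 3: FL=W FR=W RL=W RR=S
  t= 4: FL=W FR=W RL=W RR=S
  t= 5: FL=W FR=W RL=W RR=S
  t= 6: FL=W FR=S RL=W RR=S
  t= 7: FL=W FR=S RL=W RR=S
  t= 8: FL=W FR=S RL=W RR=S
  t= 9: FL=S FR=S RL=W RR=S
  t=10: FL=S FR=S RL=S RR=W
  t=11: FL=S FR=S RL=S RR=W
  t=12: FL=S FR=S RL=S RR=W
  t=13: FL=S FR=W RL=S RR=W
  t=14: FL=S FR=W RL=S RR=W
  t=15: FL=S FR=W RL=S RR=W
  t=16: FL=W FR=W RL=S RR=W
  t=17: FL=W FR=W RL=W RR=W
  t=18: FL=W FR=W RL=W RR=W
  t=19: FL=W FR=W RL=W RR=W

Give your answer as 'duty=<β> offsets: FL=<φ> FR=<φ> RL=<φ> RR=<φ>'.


duty β = stance ticks per leg = 7
FL: stance ticks = 7; W→S at t=9 → φ=11
FR: stance ticks = 7; W→S at t=6 → φ=14
RL: stance ticks = 7; W→S at t=10 → φ=10
RR: stance ticks = 7; W→S at t=3 → φ=17

duty=7 offsets: FL=11 FR=14 RL=10 RR=17


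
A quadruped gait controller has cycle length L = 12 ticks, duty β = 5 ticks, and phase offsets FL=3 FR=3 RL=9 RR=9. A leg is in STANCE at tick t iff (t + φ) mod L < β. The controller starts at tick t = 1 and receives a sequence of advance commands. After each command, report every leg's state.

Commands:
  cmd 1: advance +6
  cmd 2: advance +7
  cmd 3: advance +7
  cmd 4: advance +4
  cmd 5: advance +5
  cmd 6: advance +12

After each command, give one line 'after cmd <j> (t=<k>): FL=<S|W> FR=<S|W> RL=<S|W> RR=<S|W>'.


start t=1: FL=S FR=S RL=W RR=W
cmd 1: advance +6 → t=7, phase=(10,10,4,4) → FL=W FR=W RL=S RR=S
cmd 2: advance +7 → t=14, phase=(5,5,11,11) → FL=W FR=W RL=W RR=W
cmd 3: advance +7 → t=21, phase=(0,0,6,6) → FL=S FR=S RL=W RR=W
cmd 4: advance +4 → t=25, phase=(4,4,10,10) → FL=S FR=S RL=W RR=W
cmd 5: advance +5 → t=30, phase=(9,9,3,3) → FL=W FR=W RL=S RR=S
cmd 6: advance +12 → t=42, phase=(9,9,3,3) → FL=W FR=W RL=S RR=S

after cmd 1 (t=7): FL=W FR=W RL=S RR=S
after cmd 2 (t=14): FL=W FR=W RL=W RR=W
after cmd 3 (t=21): FL=S FR=S RL=W RR=W
after cmd 4 (t=25): FL=S FR=S RL=W RR=W
after cmd 5 (t=30): FL=W FR=W RL=S RR=S
after cmd 6 (t=42): FL=W FR=W RL=S RR=S


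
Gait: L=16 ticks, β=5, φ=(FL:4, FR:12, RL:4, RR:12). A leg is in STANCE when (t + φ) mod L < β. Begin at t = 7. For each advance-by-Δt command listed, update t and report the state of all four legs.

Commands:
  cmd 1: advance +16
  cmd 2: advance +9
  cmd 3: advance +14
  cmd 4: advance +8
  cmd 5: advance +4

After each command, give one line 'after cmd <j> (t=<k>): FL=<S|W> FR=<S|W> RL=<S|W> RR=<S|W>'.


after cmd 1 (t=23): FL=W FR=S RL=W RR=S
after cmd 2 (t=32): FL=S FR=W RL=S RR=W
after cmd 3 (t=46): FL=S FR=W RL=S RR=W
after cmd 4 (t=54): FL=W FR=S RL=W RR=S
after cmd 5 (t=58): FL=W FR=W RL=W RR=W

start t=7: FL=W FR=S RL=W RR=S
cmd 1: advance +16 → t=23, phase=(11,3,11,3) → FL=W FR=S RL=W RR=S
cmd 2: advance +9 → t=32, phase=(4,12,4,12) → FL=S FR=W RL=S RR=W
cmd 3: advance +14 → t=46, phase=(2,10,2,10) → FL=S FR=W RL=S RR=W
cmd 4: advance +8 → t=54, phase=(10,2,10,2) → FL=W FR=S RL=W RR=S
cmd 5: advance +4 → t=58, phase=(14,6,14,6) → FL=W FR=W RL=W RR=W


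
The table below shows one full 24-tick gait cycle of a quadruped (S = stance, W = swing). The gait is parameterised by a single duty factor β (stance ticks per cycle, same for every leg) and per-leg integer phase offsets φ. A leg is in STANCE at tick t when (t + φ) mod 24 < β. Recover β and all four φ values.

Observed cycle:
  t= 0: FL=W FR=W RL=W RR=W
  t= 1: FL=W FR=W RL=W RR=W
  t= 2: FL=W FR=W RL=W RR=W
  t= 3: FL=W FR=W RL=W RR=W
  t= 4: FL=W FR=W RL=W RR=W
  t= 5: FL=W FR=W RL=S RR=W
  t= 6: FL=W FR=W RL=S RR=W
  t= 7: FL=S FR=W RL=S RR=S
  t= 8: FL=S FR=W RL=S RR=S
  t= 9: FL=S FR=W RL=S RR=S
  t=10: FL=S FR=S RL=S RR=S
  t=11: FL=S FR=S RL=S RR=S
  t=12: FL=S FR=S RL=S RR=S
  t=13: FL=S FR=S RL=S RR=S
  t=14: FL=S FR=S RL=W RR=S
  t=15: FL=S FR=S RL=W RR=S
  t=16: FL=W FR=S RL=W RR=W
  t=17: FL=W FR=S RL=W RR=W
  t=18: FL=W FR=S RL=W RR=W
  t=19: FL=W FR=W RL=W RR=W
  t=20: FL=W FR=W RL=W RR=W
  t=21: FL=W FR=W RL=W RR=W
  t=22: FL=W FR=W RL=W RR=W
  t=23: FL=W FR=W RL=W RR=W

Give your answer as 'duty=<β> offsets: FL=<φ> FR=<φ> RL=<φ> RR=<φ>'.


duty β = stance ticks per leg = 9
FL: stance ticks = 9; W→S at t=7 → φ=17
FR: stance ticks = 9; W→S at t=10 → φ=14
RL: stance ticks = 9; W→S at t=5 → φ=19
RR: stance ticks = 9; W→S at t=7 → φ=17

duty=9 offsets: FL=17 FR=14 RL=19 RR=17


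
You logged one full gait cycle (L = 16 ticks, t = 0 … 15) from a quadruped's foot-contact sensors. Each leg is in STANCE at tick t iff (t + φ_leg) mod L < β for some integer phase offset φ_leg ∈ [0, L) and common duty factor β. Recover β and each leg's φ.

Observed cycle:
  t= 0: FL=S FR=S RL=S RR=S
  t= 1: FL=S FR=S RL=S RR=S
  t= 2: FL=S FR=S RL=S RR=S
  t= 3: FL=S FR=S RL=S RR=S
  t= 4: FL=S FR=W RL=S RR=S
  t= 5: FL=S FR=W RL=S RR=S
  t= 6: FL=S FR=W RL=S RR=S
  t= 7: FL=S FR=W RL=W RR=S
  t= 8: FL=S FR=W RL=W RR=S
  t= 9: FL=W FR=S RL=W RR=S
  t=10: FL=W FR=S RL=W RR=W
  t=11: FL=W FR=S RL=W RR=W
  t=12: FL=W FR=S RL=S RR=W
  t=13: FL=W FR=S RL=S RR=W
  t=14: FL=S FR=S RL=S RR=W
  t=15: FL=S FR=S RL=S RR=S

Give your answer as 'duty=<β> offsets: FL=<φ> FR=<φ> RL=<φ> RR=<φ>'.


duty β = stance ticks per leg = 11
FL: stance ticks = 11; W→S at t=14 → φ=2
FR: stance ticks = 11; W→S at t=9 → φ=7
RL: stance ticks = 11; W→S at t=12 → φ=4
RR: stance ticks = 11; W→S at t=15 → φ=1

duty=11 offsets: FL=2 FR=7 RL=4 RR=1


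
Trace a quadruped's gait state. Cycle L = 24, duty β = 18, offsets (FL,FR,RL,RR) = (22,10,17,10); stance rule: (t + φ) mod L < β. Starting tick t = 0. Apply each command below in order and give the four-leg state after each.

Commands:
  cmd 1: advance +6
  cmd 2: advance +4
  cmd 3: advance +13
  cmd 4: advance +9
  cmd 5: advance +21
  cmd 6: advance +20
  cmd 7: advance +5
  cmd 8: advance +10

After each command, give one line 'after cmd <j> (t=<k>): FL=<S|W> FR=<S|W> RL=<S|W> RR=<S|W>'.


start t=0: FL=W FR=S RL=S RR=S
cmd 1: advance +6 → t=6, phase=(4,16,23,16) → FL=S FR=S RL=W RR=S
cmd 2: advance +4 → t=10, phase=(8,20,3,20) → FL=S FR=W RL=S RR=W
cmd 3: advance +13 → t=23, phase=(21,9,16,9) → FL=W FR=S RL=S RR=S
cmd 4: advance +9 → t=32, phase=(6,18,1,18) → FL=S FR=W RL=S RR=W
cmd 5: advance +21 → t=53, phase=(3,15,22,15) → FL=S FR=S RL=W RR=S
cmd 6: advance +20 → t=73, phase=(23,11,18,11) → FL=W FR=S RL=W RR=S
cmd 7: advance +5 → t=78, phase=(4,16,23,16) → FL=S FR=S RL=W RR=S
cmd 8: advance +10 → t=88, phase=(14,2,9,2) → FL=S FR=S RL=S RR=S

after cmd 1 (t=6): FL=S FR=S RL=W RR=S
after cmd 2 (t=10): FL=S FR=W RL=S RR=W
after cmd 3 (t=23): FL=W FR=S RL=S RR=S
after cmd 4 (t=32): FL=S FR=W RL=S RR=W
after cmd 5 (t=53): FL=S FR=S RL=W RR=S
after cmd 6 (t=73): FL=W FR=S RL=W RR=S
after cmd 7 (t=78): FL=S FR=S RL=W RR=S
after cmd 8 (t=88): FL=S FR=S RL=S RR=S


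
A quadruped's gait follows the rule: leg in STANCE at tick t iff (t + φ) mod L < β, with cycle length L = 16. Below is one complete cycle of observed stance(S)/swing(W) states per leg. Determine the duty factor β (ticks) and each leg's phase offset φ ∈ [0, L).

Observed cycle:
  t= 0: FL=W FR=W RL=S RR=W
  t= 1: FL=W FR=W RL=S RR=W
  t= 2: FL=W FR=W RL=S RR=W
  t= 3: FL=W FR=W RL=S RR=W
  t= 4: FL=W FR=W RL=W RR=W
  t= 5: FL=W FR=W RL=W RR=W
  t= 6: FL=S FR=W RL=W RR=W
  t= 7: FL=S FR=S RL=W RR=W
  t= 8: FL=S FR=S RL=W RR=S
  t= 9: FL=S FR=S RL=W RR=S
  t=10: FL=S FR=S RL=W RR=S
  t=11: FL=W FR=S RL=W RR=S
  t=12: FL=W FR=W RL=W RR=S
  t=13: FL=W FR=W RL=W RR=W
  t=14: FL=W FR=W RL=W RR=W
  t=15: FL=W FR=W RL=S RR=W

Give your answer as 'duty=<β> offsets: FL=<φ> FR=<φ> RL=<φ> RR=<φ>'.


duty=5 offsets: FL=10 FR=9 RL=1 RR=8

duty β = stance ticks per leg = 5
FL: stance ticks = 5; W→S at t=6 → φ=10
FR: stance ticks = 5; W→S at t=7 → φ=9
RL: stance ticks = 5; W→S at t=15 → φ=1
RR: stance ticks = 5; W→S at t=8 → φ=8


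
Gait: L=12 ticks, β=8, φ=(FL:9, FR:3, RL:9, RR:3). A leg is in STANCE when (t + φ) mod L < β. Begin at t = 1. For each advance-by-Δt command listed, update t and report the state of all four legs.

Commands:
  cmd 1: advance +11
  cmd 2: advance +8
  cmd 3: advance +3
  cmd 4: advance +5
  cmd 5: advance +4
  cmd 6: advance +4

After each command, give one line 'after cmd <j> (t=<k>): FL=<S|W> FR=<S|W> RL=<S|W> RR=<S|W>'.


start t=1: FL=W FR=S RL=W RR=S
cmd 1: advance +11 → t=12, phase=(9,3,9,3) → FL=W FR=S RL=W RR=S
cmd 2: advance +8 → t=20, phase=(5,11,5,11) → FL=S FR=W RL=S RR=W
cmd 3: advance +3 → t=23, phase=(8,2,8,2) → FL=W FR=S RL=W RR=S
cmd 4: advance +5 → t=28, phase=(1,7,1,7) → FL=S FR=S RL=S RR=S
cmd 5: advance +4 → t=32, phase=(5,11,5,11) → FL=S FR=W RL=S RR=W
cmd 6: advance +4 → t=36, phase=(9,3,9,3) → FL=W FR=S RL=W RR=S

after cmd 1 (t=12): FL=W FR=S RL=W RR=S
after cmd 2 (t=20): FL=S FR=W RL=S RR=W
after cmd 3 (t=23): FL=W FR=S RL=W RR=S
after cmd 4 (t=28): FL=S FR=S RL=S RR=S
after cmd 5 (t=32): FL=S FR=W RL=S RR=W
after cmd 6 (t=36): FL=W FR=S RL=W RR=S


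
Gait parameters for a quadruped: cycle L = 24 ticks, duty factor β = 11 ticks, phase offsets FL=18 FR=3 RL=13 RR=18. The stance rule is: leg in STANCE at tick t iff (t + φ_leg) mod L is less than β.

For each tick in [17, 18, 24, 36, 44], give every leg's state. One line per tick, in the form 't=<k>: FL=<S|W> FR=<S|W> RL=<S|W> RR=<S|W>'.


t=17: phase=(11,20,6,11) vs β=11 → FL=W FR=W RL=S RR=W
t=18: phase=(12,21,7,12) vs β=11 → FL=W FR=W RL=S RR=W
t=24: phase=(18,3,13,18) vs β=11 → FL=W FR=S RL=W RR=W
t=36: phase=(6,15,1,6) vs β=11 → FL=S FR=W RL=S RR=S
t=44: phase=(14,23,9,14) vs β=11 → FL=W FR=W RL=S RR=W

t=17: FL=W FR=W RL=S RR=W
t=18: FL=W FR=W RL=S RR=W
t=24: FL=W FR=S RL=W RR=W
t=36: FL=S FR=W RL=S RR=S
t=44: FL=W FR=W RL=S RR=W


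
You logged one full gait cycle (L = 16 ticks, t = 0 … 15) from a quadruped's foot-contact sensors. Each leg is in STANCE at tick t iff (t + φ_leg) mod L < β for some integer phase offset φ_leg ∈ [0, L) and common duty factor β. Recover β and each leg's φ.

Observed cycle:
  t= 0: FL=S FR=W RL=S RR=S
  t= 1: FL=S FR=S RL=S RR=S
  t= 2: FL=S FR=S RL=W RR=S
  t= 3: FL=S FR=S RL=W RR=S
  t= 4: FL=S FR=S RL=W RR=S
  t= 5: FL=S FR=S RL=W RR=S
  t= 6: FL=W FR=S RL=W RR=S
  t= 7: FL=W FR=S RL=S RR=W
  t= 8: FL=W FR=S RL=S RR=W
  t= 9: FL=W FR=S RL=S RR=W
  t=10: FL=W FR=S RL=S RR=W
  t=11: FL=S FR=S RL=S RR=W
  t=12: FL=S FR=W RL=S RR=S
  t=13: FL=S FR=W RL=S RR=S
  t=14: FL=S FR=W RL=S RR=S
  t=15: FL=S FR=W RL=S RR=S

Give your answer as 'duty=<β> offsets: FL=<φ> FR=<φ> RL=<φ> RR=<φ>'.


duty=11 offsets: FL=5 FR=15 RL=9 RR=4

duty β = stance ticks per leg = 11
FL: stance ticks = 11; W→S at t=11 → φ=5
FR: stance ticks = 11; W→S at t=1 → φ=15
RL: stance ticks = 11; W→S at t=7 → φ=9
RR: stance ticks = 11; W→S at t=12 → φ=4


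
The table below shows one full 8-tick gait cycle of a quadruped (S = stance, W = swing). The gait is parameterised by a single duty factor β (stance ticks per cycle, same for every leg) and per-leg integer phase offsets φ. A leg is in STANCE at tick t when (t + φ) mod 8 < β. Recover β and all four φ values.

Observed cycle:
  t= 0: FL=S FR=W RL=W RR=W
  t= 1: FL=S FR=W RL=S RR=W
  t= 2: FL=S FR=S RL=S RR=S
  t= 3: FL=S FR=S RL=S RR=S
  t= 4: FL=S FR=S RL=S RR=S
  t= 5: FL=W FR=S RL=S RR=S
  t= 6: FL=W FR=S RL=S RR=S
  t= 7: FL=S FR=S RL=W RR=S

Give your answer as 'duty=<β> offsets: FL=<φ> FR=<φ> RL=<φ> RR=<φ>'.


duty β = stance ticks per leg = 6
FL: stance ticks = 6; W→S at t=7 → φ=1
FR: stance ticks = 6; W→S at t=2 → φ=6
RL: stance ticks = 6; W→S at t=1 → φ=7
RR: stance ticks = 6; W→S at t=2 → φ=6

duty=6 offsets: FL=1 FR=6 RL=7 RR=6


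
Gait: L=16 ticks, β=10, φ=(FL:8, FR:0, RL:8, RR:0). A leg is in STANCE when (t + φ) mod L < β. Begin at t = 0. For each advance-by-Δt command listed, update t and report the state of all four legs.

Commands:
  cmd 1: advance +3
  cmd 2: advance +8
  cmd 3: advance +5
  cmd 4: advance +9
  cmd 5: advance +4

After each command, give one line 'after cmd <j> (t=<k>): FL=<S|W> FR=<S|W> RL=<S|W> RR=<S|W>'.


start t=0: FL=S FR=S RL=S RR=S
cmd 1: advance +3 → t=3, phase=(11,3,11,3) → FL=W FR=S RL=W RR=S
cmd 2: advance +8 → t=11, phase=(3,11,3,11) → FL=S FR=W RL=S RR=W
cmd 3: advance +5 → t=16, phase=(8,0,8,0) → FL=S FR=S RL=S RR=S
cmd 4: advance +9 → t=25, phase=(1,9,1,9) → FL=S FR=S RL=S RR=S
cmd 5: advance +4 → t=29, phase=(5,13,5,13) → FL=S FR=W RL=S RR=W

after cmd 1 (t=3): FL=W FR=S RL=W RR=S
after cmd 2 (t=11): FL=S FR=W RL=S RR=W
after cmd 3 (t=16): FL=S FR=S RL=S RR=S
after cmd 4 (t=25): FL=S FR=S RL=S RR=S
after cmd 5 (t=29): FL=S FR=W RL=S RR=W


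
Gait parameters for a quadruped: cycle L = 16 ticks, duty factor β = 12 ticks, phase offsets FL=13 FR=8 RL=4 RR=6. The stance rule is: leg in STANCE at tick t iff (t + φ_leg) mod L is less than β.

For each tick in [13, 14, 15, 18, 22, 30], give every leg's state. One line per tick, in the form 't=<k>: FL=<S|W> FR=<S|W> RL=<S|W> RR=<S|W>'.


t=13: phase=(10,5,1,3) vs β=12 → FL=S FR=S RL=S RR=S
t=14: phase=(11,6,2,4) vs β=12 → FL=S FR=S RL=S RR=S
t=15: phase=(12,7,3,5) vs β=12 → FL=W FR=S RL=S RR=S
t=18: phase=(15,10,6,8) vs β=12 → FL=W FR=S RL=S RR=S
t=22: phase=(3,14,10,12) vs β=12 → FL=S FR=W RL=S RR=W
t=30: phase=(11,6,2,4) vs β=12 → FL=S FR=S RL=S RR=S

t=13: FL=S FR=S RL=S RR=S
t=14: FL=S FR=S RL=S RR=S
t=15: FL=W FR=S RL=S RR=S
t=18: FL=W FR=S RL=S RR=S
t=22: FL=S FR=W RL=S RR=W
t=30: FL=S FR=S RL=S RR=S


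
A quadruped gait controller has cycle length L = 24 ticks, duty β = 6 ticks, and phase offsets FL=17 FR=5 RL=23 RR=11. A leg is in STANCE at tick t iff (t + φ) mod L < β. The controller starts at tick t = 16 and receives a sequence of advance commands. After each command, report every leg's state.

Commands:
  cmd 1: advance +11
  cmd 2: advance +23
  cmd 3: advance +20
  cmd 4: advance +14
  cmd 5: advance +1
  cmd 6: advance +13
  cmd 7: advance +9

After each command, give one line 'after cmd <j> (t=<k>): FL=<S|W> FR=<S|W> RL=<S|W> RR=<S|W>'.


start t=16: FL=W FR=W RL=W RR=S
cmd 1: advance +11 → t=27, phase=(20,8,2,14) → FL=W FR=W RL=S RR=W
cmd 2: advance +23 → t=50, phase=(19,7,1,13) → FL=W FR=W RL=S RR=W
cmd 3: advance +20 → t=70, phase=(15,3,21,9) → FL=W FR=S RL=W RR=W
cmd 4: advance +14 → t=84, phase=(5,17,11,23) → FL=S FR=W RL=W RR=W
cmd 5: advance +1 → t=85, phase=(6,18,12,0) → FL=W FR=W RL=W RR=S
cmd 6: advance +13 → t=98, phase=(19,7,1,13) → FL=W FR=W RL=S RR=W
cmd 7: advance +9 → t=107, phase=(4,16,10,22) → FL=S FR=W RL=W RR=W

after cmd 1 (t=27): FL=W FR=W RL=S RR=W
after cmd 2 (t=50): FL=W FR=W RL=S RR=W
after cmd 3 (t=70): FL=W FR=S RL=W RR=W
after cmd 4 (t=84): FL=S FR=W RL=W RR=W
after cmd 5 (t=85): FL=W FR=W RL=W RR=S
after cmd 6 (t=98): FL=W FR=W RL=S RR=W
after cmd 7 (t=107): FL=S FR=W RL=W RR=W


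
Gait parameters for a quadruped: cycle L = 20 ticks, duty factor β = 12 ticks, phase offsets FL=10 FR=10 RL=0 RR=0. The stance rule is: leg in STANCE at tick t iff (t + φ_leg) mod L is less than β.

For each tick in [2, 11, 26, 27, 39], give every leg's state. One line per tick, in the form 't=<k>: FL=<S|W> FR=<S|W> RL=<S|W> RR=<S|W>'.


t=2: phase=(12,12,2,2) vs β=12 → FL=W FR=W RL=S RR=S
t=11: phase=(1,1,11,11) vs β=12 → FL=S FR=S RL=S RR=S
t=26: phase=(16,16,6,6) vs β=12 → FL=W FR=W RL=S RR=S
t=27: phase=(17,17,7,7) vs β=12 → FL=W FR=W RL=S RR=S
t=39: phase=(9,9,19,19) vs β=12 → FL=S FR=S RL=W RR=W

t=2: FL=W FR=W RL=S RR=S
t=11: FL=S FR=S RL=S RR=S
t=26: FL=W FR=W RL=S RR=S
t=27: FL=W FR=W RL=S RR=S
t=39: FL=S FR=S RL=W RR=W


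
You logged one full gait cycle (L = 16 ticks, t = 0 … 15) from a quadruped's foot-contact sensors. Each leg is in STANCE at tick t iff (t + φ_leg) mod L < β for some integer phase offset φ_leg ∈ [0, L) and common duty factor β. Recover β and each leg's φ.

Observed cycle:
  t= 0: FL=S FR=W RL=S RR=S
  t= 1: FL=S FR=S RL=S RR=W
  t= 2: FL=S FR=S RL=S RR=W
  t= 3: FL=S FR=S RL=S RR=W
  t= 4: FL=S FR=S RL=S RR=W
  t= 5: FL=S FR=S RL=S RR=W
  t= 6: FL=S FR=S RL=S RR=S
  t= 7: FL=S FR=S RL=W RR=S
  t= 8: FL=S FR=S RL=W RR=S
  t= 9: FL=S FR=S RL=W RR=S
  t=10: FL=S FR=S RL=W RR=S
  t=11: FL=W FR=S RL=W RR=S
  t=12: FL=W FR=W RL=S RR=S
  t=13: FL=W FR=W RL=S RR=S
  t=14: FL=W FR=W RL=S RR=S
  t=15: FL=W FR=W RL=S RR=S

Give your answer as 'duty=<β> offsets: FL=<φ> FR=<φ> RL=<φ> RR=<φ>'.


duty β = stance ticks per leg = 11
FL: stance ticks = 11; W→S at t=0 → φ=0
FR: stance ticks = 11; W→S at t=1 → φ=15
RL: stance ticks = 11; W→S at t=12 → φ=4
RR: stance ticks = 11; W→S at t=6 → φ=10

duty=11 offsets: FL=0 FR=15 RL=4 RR=10


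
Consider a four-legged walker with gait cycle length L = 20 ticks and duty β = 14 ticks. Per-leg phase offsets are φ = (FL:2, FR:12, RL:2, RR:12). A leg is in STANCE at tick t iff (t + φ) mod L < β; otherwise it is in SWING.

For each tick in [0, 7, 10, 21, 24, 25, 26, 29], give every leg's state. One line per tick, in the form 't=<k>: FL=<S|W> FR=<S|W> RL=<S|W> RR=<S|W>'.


t=0: FL=S FR=S RL=S RR=S
t=7: FL=S FR=W RL=S RR=W
t=10: FL=S FR=S RL=S RR=S
t=21: FL=S FR=S RL=S RR=S
t=24: FL=S FR=W RL=S RR=W
t=25: FL=S FR=W RL=S RR=W
t=26: FL=S FR=W RL=S RR=W
t=29: FL=S FR=S RL=S RR=S

t=0: phase=(2,12,2,12) vs β=14 → FL=S FR=S RL=S RR=S
t=7: phase=(9,19,9,19) vs β=14 → FL=S FR=W RL=S RR=W
t=10: phase=(12,2,12,2) vs β=14 → FL=S FR=S RL=S RR=S
t=21: phase=(3,13,3,13) vs β=14 → FL=S FR=S RL=S RR=S
t=24: phase=(6,16,6,16) vs β=14 → FL=S FR=W RL=S RR=W
t=25: phase=(7,17,7,17) vs β=14 → FL=S FR=W RL=S RR=W
t=26: phase=(8,18,8,18) vs β=14 → FL=S FR=W RL=S RR=W
t=29: phase=(11,1,11,1) vs β=14 → FL=S FR=S RL=S RR=S


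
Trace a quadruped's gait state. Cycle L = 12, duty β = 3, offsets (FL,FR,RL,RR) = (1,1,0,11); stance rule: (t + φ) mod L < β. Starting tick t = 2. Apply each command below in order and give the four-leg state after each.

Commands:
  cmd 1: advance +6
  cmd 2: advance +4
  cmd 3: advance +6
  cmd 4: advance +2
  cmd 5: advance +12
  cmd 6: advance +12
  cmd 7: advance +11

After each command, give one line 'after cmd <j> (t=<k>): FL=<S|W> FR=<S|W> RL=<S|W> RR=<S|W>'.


after cmd 1 (t=8): FL=W FR=W RL=W RR=W
after cmd 2 (t=12): FL=S FR=S RL=S RR=W
after cmd 3 (t=18): FL=W FR=W RL=W RR=W
after cmd 4 (t=20): FL=W FR=W RL=W RR=W
after cmd 5 (t=32): FL=W FR=W RL=W RR=W
after cmd 6 (t=44): FL=W FR=W RL=W RR=W
after cmd 7 (t=55): FL=W FR=W RL=W RR=W

start t=2: FL=W FR=W RL=S RR=S
cmd 1: advance +6 → t=8, phase=(9,9,8,7) → FL=W FR=W RL=W RR=W
cmd 2: advance +4 → t=12, phase=(1,1,0,11) → FL=S FR=S RL=S RR=W
cmd 3: advance +6 → t=18, phase=(7,7,6,5) → FL=W FR=W RL=W RR=W
cmd 4: advance +2 → t=20, phase=(9,9,8,7) → FL=W FR=W RL=W RR=W
cmd 5: advance +12 → t=32, phase=(9,9,8,7) → FL=W FR=W RL=W RR=W
cmd 6: advance +12 → t=44, phase=(9,9,8,7) → FL=W FR=W RL=W RR=W
cmd 7: advance +11 → t=55, phase=(8,8,7,6) → FL=W FR=W RL=W RR=W


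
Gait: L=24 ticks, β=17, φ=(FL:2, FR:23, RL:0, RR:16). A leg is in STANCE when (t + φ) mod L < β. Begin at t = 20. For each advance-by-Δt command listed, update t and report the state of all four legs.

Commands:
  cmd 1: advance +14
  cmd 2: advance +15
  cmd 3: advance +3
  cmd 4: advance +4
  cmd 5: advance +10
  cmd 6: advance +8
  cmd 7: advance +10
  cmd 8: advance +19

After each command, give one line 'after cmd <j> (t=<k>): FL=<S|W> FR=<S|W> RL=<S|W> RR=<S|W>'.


after cmd 1 (t=34): FL=S FR=S RL=S RR=S
after cmd 2 (t=49): FL=S FR=S RL=S RR=W
after cmd 3 (t=52): FL=S FR=S RL=S RR=W
after cmd 4 (t=56): FL=S FR=S RL=S RR=S
after cmd 5 (t=66): FL=W FR=W RL=W RR=S
after cmd 6 (t=74): FL=S FR=S RL=S RR=W
after cmd 7 (t=84): FL=S FR=S RL=S RR=S
after cmd 8 (t=103): FL=S FR=S RL=S RR=W

start t=20: FL=W FR=W RL=W RR=S
cmd 1: advance +14 → t=34, phase=(12,9,10,2) → FL=S FR=S RL=S RR=S
cmd 2: advance +15 → t=49, phase=(3,0,1,17) → FL=S FR=S RL=S RR=W
cmd 3: advance +3 → t=52, phase=(6,3,4,20) → FL=S FR=S RL=S RR=W
cmd 4: advance +4 → t=56, phase=(10,7,8,0) → FL=S FR=S RL=S RR=S
cmd 5: advance +10 → t=66, phase=(20,17,18,10) → FL=W FR=W RL=W RR=S
cmd 6: advance +8 → t=74, phase=(4,1,2,18) → FL=S FR=S RL=S RR=W
cmd 7: advance +10 → t=84, phase=(14,11,12,4) → FL=S FR=S RL=S RR=S
cmd 8: advance +19 → t=103, phase=(9,6,7,23) → FL=S FR=S RL=S RR=W


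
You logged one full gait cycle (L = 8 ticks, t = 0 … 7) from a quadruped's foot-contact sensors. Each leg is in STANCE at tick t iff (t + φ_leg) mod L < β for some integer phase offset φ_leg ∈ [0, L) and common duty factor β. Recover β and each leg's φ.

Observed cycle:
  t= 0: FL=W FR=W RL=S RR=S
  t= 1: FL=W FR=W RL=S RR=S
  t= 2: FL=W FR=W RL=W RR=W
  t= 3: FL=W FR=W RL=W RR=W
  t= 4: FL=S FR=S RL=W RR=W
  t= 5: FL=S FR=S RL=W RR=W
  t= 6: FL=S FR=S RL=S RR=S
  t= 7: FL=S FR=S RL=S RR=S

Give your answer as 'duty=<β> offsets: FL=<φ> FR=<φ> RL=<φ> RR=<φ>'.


duty=4 offsets: FL=4 FR=4 RL=2 RR=2

duty β = stance ticks per leg = 4
FL: stance ticks = 4; W→S at t=4 → φ=4
FR: stance ticks = 4; W→S at t=4 → φ=4
RL: stance ticks = 4; W→S at t=6 → φ=2
RR: stance ticks = 4; W→S at t=6 → φ=2


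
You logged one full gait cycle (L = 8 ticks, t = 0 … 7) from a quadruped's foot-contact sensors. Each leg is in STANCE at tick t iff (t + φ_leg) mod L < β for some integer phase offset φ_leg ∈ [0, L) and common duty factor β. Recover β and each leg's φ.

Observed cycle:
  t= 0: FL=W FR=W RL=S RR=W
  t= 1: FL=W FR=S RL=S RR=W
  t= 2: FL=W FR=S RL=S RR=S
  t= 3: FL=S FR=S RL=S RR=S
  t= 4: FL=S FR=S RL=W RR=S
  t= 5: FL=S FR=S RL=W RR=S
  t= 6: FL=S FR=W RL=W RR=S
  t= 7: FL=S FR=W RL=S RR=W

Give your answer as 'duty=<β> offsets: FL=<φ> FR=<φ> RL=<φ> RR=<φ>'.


duty=5 offsets: FL=5 FR=7 RL=1 RR=6

duty β = stance ticks per leg = 5
FL: stance ticks = 5; W→S at t=3 → φ=5
FR: stance ticks = 5; W→S at t=1 → φ=7
RL: stance ticks = 5; W→S at t=7 → φ=1
RR: stance ticks = 5; W→S at t=2 → φ=6


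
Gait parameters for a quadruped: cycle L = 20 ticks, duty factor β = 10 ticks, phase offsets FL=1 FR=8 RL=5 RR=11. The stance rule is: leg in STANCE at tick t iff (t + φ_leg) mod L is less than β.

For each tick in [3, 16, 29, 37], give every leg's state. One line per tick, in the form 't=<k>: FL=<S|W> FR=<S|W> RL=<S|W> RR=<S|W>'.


t=3: phase=(4,11,8,14) vs β=10 → FL=S FR=W RL=S RR=W
t=16: phase=(17,4,1,7) vs β=10 → FL=W FR=S RL=S RR=S
t=29: phase=(10,17,14,0) vs β=10 → FL=W FR=W RL=W RR=S
t=37: phase=(18,5,2,8) vs β=10 → FL=W FR=S RL=S RR=S

t=3: FL=S FR=W RL=S RR=W
t=16: FL=W FR=S RL=S RR=S
t=29: FL=W FR=W RL=W RR=S
t=37: FL=W FR=S RL=S RR=S


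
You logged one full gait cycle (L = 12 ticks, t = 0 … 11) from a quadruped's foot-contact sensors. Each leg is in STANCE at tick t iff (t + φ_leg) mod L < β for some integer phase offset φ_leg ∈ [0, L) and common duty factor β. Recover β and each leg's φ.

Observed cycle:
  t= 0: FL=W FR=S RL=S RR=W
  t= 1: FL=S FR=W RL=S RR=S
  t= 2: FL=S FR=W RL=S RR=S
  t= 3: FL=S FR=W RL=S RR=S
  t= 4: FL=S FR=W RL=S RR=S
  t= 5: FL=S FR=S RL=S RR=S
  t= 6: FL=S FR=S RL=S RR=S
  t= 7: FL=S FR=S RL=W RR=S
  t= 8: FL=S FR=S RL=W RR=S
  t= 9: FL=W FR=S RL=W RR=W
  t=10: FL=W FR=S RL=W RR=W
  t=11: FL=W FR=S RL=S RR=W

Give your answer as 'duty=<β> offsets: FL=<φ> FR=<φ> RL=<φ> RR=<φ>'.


duty=8 offsets: FL=11 FR=7 RL=1 RR=11

duty β = stance ticks per leg = 8
FL: stance ticks = 8; W→S at t=1 → φ=11
FR: stance ticks = 8; W→S at t=5 → φ=7
RL: stance ticks = 8; W→S at t=11 → φ=1
RR: stance ticks = 8; W→S at t=1 → φ=11


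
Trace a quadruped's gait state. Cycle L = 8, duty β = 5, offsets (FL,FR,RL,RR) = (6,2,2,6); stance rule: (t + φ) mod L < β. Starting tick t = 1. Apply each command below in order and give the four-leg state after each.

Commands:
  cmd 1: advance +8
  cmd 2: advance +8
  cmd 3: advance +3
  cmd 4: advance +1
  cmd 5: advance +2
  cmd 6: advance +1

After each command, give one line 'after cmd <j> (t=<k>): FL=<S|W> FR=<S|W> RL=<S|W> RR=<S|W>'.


start t=1: FL=W FR=S RL=S RR=W
cmd 1: advance +8 → t=9, phase=(7,3,3,7) → FL=W FR=S RL=S RR=W
cmd 2: advance +8 → t=17, phase=(7,3,3,7) → FL=W FR=S RL=S RR=W
cmd 3: advance +3 → t=20, phase=(2,6,6,2) → FL=S FR=W RL=W RR=S
cmd 4: advance +1 → t=21, phase=(3,7,7,3) → FL=S FR=W RL=W RR=S
cmd 5: advance +2 → t=23, phase=(5,1,1,5) → FL=W FR=S RL=S RR=W
cmd 6: advance +1 → t=24, phase=(6,2,2,6) → FL=W FR=S RL=S RR=W

after cmd 1 (t=9): FL=W FR=S RL=S RR=W
after cmd 2 (t=17): FL=W FR=S RL=S RR=W
after cmd 3 (t=20): FL=S FR=W RL=W RR=S
after cmd 4 (t=21): FL=S FR=W RL=W RR=S
after cmd 5 (t=23): FL=W FR=S RL=S RR=W
after cmd 6 (t=24): FL=W FR=S RL=S RR=W


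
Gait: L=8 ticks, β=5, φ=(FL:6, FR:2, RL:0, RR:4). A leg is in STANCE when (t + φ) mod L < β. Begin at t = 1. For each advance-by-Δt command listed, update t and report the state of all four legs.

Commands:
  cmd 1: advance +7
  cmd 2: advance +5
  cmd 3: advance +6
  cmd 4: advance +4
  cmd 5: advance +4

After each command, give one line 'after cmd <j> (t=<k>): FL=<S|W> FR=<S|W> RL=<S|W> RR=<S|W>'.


after cmd 1 (t=8): FL=W FR=S RL=S RR=S
after cmd 2 (t=13): FL=S FR=W RL=W RR=S
after cmd 3 (t=19): FL=S FR=W RL=S RR=W
after cmd 4 (t=23): FL=W FR=S RL=W RR=S
after cmd 5 (t=27): FL=S FR=W RL=S RR=W

start t=1: FL=W FR=S RL=S RR=W
cmd 1: advance +7 → t=8, phase=(6,2,0,4) → FL=W FR=S RL=S RR=S
cmd 2: advance +5 → t=13, phase=(3,7,5,1) → FL=S FR=W RL=W RR=S
cmd 3: advance +6 → t=19, phase=(1,5,3,7) → FL=S FR=W RL=S RR=W
cmd 4: advance +4 → t=23, phase=(5,1,7,3) → FL=W FR=S RL=W RR=S
cmd 5: advance +4 → t=27, phase=(1,5,3,7) → FL=S FR=W RL=S RR=W


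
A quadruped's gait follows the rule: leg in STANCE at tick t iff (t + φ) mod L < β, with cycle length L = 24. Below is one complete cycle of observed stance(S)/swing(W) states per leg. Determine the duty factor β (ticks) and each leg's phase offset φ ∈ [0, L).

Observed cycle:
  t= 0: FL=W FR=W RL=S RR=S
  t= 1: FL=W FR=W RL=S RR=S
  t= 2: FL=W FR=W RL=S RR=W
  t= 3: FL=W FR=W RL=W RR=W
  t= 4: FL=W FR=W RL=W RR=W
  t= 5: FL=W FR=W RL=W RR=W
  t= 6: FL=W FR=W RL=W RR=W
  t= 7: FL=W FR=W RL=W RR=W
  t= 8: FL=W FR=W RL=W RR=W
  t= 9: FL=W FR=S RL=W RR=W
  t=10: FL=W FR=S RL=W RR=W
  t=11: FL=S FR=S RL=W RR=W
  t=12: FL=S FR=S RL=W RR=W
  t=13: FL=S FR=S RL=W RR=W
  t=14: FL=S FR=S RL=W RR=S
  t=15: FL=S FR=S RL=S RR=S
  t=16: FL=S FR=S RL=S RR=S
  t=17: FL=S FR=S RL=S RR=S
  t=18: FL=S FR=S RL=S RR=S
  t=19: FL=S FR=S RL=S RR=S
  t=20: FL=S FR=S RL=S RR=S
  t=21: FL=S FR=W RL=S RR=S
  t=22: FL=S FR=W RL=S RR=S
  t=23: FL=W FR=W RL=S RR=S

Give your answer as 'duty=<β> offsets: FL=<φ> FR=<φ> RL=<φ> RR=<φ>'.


duty=12 offsets: FL=13 FR=15 RL=9 RR=10

duty β = stance ticks per leg = 12
FL: stance ticks = 12; W→S at t=11 → φ=13
FR: stance ticks = 12; W→S at t=9 → φ=15
RL: stance ticks = 12; W→S at t=15 → φ=9
RR: stance ticks = 12; W→S at t=14 → φ=10


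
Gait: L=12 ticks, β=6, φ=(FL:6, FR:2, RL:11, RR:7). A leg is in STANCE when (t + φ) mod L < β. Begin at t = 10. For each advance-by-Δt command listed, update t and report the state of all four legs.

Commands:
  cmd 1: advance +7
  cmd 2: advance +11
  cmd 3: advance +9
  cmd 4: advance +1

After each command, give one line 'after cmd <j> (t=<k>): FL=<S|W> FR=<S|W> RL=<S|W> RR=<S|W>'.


start t=10: FL=S FR=S RL=W RR=S
cmd 1: advance +7 → t=17, phase=(11,7,4,0) → FL=W FR=W RL=S RR=S
cmd 2: advance +11 → t=28, phase=(10,6,3,11) → FL=W FR=W RL=S RR=W
cmd 3: advance +9 → t=37, phase=(7,3,0,8) → FL=W FR=S RL=S RR=W
cmd 4: advance +1 → t=38, phase=(8,4,1,9) → FL=W FR=S RL=S RR=W

after cmd 1 (t=17): FL=W FR=W RL=S RR=S
after cmd 2 (t=28): FL=W FR=W RL=S RR=W
after cmd 3 (t=37): FL=W FR=S RL=S RR=W
after cmd 4 (t=38): FL=W FR=S RL=S RR=W


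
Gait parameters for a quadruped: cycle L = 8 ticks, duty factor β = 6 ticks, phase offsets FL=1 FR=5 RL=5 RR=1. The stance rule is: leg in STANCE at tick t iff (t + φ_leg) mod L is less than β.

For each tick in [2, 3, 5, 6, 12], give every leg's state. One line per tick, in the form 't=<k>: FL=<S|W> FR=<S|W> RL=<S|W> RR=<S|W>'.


t=2: FL=S FR=W RL=W RR=S
t=3: FL=S FR=S RL=S RR=S
t=5: FL=W FR=S RL=S RR=W
t=6: FL=W FR=S RL=S RR=W
t=12: FL=S FR=S RL=S RR=S

t=2: phase=(3,7,7,3) vs β=6 → FL=S FR=W RL=W RR=S
t=3: phase=(4,0,0,4) vs β=6 → FL=S FR=S RL=S RR=S
t=5: phase=(6,2,2,6) vs β=6 → FL=W FR=S RL=S RR=W
t=6: phase=(7,3,3,7) vs β=6 → FL=W FR=S RL=S RR=W
t=12: phase=(5,1,1,5) vs β=6 → FL=S FR=S RL=S RR=S


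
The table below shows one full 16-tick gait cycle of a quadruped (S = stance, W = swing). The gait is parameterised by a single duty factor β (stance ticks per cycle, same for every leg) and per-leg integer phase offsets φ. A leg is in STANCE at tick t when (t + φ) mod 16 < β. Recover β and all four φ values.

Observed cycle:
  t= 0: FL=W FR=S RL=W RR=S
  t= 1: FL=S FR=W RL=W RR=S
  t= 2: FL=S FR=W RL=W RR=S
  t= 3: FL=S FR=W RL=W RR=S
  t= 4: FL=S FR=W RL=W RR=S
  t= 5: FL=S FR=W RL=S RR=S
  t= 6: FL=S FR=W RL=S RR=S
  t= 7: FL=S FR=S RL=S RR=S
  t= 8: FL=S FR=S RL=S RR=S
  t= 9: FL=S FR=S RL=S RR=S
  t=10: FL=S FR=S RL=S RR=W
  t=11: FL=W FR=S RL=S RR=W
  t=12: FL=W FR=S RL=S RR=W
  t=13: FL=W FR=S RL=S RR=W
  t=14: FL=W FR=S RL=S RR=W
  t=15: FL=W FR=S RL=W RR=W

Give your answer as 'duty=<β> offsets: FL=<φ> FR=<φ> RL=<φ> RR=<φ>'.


duty β = stance ticks per leg = 10
FL: stance ticks = 10; W→S at t=1 → φ=15
FR: stance ticks = 10; W→S at t=7 → φ=9
RL: stance ticks = 10; W→S at t=5 → φ=11
RR: stance ticks = 10; W→S at t=0 → φ=0

duty=10 offsets: FL=15 FR=9 RL=11 RR=0


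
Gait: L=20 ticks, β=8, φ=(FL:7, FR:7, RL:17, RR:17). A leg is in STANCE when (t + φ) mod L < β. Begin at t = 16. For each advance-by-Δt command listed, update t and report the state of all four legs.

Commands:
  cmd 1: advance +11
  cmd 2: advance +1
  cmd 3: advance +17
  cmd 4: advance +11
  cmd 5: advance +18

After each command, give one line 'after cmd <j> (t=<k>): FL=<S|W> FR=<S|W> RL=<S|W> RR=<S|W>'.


start t=16: FL=S FR=S RL=W RR=W
cmd 1: advance +11 → t=27, phase=(14,14,4,4) → FL=W FR=W RL=S RR=S
cmd 2: advance +1 → t=28, phase=(15,15,5,5) → FL=W FR=W RL=S RR=S
cmd 3: advance +17 → t=45, phase=(12,12,2,2) → FL=W FR=W RL=S RR=S
cmd 4: advance +11 → t=56, phase=(3,3,13,13) → FL=S FR=S RL=W RR=W
cmd 5: advance +18 → t=74, phase=(1,1,11,11) → FL=S FR=S RL=W RR=W

after cmd 1 (t=27): FL=W FR=W RL=S RR=S
after cmd 2 (t=28): FL=W FR=W RL=S RR=S
after cmd 3 (t=45): FL=W FR=W RL=S RR=S
after cmd 4 (t=56): FL=S FR=S RL=W RR=W
after cmd 5 (t=74): FL=S FR=S RL=W RR=W


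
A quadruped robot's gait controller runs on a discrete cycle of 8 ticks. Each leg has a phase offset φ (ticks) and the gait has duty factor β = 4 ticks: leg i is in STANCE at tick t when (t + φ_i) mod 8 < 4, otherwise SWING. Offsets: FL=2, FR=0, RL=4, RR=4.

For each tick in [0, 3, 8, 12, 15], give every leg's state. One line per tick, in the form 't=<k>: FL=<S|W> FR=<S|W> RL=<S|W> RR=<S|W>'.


t=0: FL=S FR=S RL=W RR=W
t=3: FL=W FR=S RL=W RR=W
t=8: FL=S FR=S RL=W RR=W
t=12: FL=W FR=W RL=S RR=S
t=15: FL=S FR=W RL=S RR=S

t=0: phase=(2,0,4,4) vs β=4 → FL=S FR=S RL=W RR=W
t=3: phase=(5,3,7,7) vs β=4 → FL=W FR=S RL=W RR=W
t=8: phase=(2,0,4,4) vs β=4 → FL=S FR=S RL=W RR=W
t=12: phase=(6,4,0,0) vs β=4 → FL=W FR=W RL=S RR=S
t=15: phase=(1,7,3,3) vs β=4 → FL=S FR=W RL=S RR=S


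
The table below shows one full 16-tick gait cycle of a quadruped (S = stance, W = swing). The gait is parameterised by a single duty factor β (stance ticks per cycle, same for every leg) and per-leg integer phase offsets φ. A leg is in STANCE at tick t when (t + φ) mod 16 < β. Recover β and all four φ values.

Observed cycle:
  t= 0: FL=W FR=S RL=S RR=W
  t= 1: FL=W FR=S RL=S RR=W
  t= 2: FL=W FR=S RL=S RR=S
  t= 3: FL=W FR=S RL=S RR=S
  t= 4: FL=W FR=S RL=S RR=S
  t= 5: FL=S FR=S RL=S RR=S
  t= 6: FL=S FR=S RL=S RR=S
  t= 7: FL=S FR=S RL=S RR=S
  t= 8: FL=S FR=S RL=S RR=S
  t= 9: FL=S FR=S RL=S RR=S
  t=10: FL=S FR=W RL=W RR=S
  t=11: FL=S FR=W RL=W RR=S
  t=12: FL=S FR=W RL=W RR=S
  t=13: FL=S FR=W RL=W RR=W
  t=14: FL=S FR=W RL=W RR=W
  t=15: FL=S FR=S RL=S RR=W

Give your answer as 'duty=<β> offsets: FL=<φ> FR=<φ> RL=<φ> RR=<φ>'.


duty=11 offsets: FL=11 FR=1 RL=1 RR=14

duty β = stance ticks per leg = 11
FL: stance ticks = 11; W→S at t=5 → φ=11
FR: stance ticks = 11; W→S at t=15 → φ=1
RL: stance ticks = 11; W→S at t=15 → φ=1
RR: stance ticks = 11; W→S at t=2 → φ=14


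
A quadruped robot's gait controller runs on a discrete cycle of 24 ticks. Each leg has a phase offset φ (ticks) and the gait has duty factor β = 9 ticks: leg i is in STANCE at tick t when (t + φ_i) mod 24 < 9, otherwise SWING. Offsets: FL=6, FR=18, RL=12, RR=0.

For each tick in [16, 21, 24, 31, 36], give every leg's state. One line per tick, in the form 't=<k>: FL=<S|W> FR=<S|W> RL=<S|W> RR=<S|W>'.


t=16: FL=W FR=W RL=S RR=W
t=21: FL=S FR=W RL=W RR=W
t=24: FL=S FR=W RL=W RR=S
t=31: FL=W FR=S RL=W RR=S
t=36: FL=W FR=S RL=S RR=W

t=16: phase=(22,10,4,16) vs β=9 → FL=W FR=W RL=S RR=W
t=21: phase=(3,15,9,21) vs β=9 → FL=S FR=W RL=W RR=W
t=24: phase=(6,18,12,0) vs β=9 → FL=S FR=W RL=W RR=S
t=31: phase=(13,1,19,7) vs β=9 → FL=W FR=S RL=W RR=S
t=36: phase=(18,6,0,12) vs β=9 → FL=W FR=S RL=S RR=W


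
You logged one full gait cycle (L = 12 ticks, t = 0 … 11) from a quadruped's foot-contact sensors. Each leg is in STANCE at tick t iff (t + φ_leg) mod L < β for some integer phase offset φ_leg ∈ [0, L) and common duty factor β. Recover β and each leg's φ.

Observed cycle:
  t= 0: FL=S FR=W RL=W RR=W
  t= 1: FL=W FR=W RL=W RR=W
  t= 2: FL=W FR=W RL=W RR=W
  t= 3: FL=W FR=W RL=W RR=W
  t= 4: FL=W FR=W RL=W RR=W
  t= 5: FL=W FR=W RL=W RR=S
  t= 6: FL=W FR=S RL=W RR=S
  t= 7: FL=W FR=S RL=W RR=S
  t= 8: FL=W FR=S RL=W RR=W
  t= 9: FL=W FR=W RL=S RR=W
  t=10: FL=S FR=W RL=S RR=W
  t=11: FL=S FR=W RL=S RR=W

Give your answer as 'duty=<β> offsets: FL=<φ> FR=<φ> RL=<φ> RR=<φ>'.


duty=3 offsets: FL=2 FR=6 RL=3 RR=7

duty β = stance ticks per leg = 3
FL: stance ticks = 3; W→S at t=10 → φ=2
FR: stance ticks = 3; W→S at t=6 → φ=6
RL: stance ticks = 3; W→S at t=9 → φ=3
RR: stance ticks = 3; W→S at t=5 → φ=7


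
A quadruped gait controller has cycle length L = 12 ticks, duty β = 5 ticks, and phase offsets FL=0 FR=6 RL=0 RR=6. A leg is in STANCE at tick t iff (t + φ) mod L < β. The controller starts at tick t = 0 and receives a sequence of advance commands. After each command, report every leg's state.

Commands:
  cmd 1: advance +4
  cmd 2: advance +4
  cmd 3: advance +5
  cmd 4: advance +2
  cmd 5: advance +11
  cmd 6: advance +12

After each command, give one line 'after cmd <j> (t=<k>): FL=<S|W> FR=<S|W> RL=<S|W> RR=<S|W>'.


start t=0: FL=S FR=W RL=S RR=W
cmd 1: advance +4 → t=4, phase=(4,10,4,10) → FL=S FR=W RL=S RR=W
cmd 2: advance +4 → t=8, phase=(8,2,8,2) → FL=W FR=S RL=W RR=S
cmd 3: advance +5 → t=13, phase=(1,7,1,7) → FL=S FR=W RL=S RR=W
cmd 4: advance +2 → t=15, phase=(3,9,3,9) → FL=S FR=W RL=S RR=W
cmd 5: advance +11 → t=26, phase=(2,8,2,8) → FL=S FR=W RL=S RR=W
cmd 6: advance +12 → t=38, phase=(2,8,2,8) → FL=S FR=W RL=S RR=W

after cmd 1 (t=4): FL=S FR=W RL=S RR=W
after cmd 2 (t=8): FL=W FR=S RL=W RR=S
after cmd 3 (t=13): FL=S FR=W RL=S RR=W
after cmd 4 (t=15): FL=S FR=W RL=S RR=W
after cmd 5 (t=26): FL=S FR=W RL=S RR=W
after cmd 6 (t=38): FL=S FR=W RL=S RR=W


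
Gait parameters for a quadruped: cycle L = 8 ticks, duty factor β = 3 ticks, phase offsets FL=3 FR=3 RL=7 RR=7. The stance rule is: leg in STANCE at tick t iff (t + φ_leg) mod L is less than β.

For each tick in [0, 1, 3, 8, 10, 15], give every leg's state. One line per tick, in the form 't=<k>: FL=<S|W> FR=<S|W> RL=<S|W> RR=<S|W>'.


t=0: FL=W FR=W RL=W RR=W
t=1: FL=W FR=W RL=S RR=S
t=3: FL=W FR=W RL=S RR=S
t=8: FL=W FR=W RL=W RR=W
t=10: FL=W FR=W RL=S RR=S
t=15: FL=S FR=S RL=W RR=W

t=0: phase=(3,3,7,7) vs β=3 → FL=W FR=W RL=W RR=W
t=1: phase=(4,4,0,0) vs β=3 → FL=W FR=W RL=S RR=S
t=3: phase=(6,6,2,2) vs β=3 → FL=W FR=W RL=S RR=S
t=8: phase=(3,3,7,7) vs β=3 → FL=W FR=W RL=W RR=W
t=10: phase=(5,5,1,1) vs β=3 → FL=W FR=W RL=S RR=S
t=15: phase=(2,2,6,6) vs β=3 → FL=S FR=S RL=W RR=W


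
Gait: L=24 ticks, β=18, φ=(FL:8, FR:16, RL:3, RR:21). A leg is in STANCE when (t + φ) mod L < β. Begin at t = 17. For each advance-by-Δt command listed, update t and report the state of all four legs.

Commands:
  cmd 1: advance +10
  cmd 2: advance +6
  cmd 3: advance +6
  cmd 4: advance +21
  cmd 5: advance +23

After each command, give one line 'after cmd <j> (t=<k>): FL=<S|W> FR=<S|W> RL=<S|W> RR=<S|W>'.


start t=17: FL=S FR=S RL=W RR=S
cmd 1: advance +10 → t=27, phase=(11,19,6,0) → FL=S FR=W RL=S RR=S
cmd 2: advance +6 → t=33, phase=(17,1,12,6) → FL=S FR=S RL=S RR=S
cmd 3: advance +6 → t=39, phase=(23,7,18,12) → FL=W FR=S RL=W RR=S
cmd 4: advance +21 → t=60, phase=(20,4,15,9) → FL=W FR=S RL=S RR=S
cmd 5: advance +23 → t=83, phase=(19,3,14,8) → FL=W FR=S RL=S RR=S

after cmd 1 (t=27): FL=S FR=W RL=S RR=S
after cmd 2 (t=33): FL=S FR=S RL=S RR=S
after cmd 3 (t=39): FL=W FR=S RL=W RR=S
after cmd 4 (t=60): FL=W FR=S RL=S RR=S
after cmd 5 (t=83): FL=W FR=S RL=S RR=S


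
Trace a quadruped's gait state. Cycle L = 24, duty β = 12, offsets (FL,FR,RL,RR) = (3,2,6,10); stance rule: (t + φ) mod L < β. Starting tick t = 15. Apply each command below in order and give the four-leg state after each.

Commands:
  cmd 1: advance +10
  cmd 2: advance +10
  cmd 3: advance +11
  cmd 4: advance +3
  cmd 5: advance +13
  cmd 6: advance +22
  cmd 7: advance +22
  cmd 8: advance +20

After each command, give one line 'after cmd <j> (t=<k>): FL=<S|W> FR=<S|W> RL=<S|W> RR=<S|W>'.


after cmd 1 (t=25): FL=S FR=S RL=S RR=S
after cmd 2 (t=35): FL=W FR=W RL=W RR=W
after cmd 3 (t=46): FL=S FR=S RL=S RR=S
after cmd 4 (t=49): FL=S FR=S RL=S RR=S
after cmd 5 (t=62): FL=W FR=W RL=W RR=S
after cmd 6 (t=84): FL=W FR=W RL=W RR=W
after cmd 7 (t=106): FL=W FR=W RL=W RR=W
after cmd 8 (t=126): FL=S FR=S RL=W RR=W

start t=15: FL=W FR=W RL=W RR=S
cmd 1: advance +10 → t=25, phase=(4,3,7,11) → FL=S FR=S RL=S RR=S
cmd 2: advance +10 → t=35, phase=(14,13,17,21) → FL=W FR=W RL=W RR=W
cmd 3: advance +11 → t=46, phase=(1,0,4,8) → FL=S FR=S RL=S RR=S
cmd 4: advance +3 → t=49, phase=(4,3,7,11) → FL=S FR=S RL=S RR=S
cmd 5: advance +13 → t=62, phase=(17,16,20,0) → FL=W FR=W RL=W RR=S
cmd 6: advance +22 → t=84, phase=(15,14,18,22) → FL=W FR=W RL=W RR=W
cmd 7: advance +22 → t=106, phase=(13,12,16,20) → FL=W FR=W RL=W RR=W
cmd 8: advance +20 → t=126, phase=(9,8,12,16) → FL=S FR=S RL=W RR=W
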